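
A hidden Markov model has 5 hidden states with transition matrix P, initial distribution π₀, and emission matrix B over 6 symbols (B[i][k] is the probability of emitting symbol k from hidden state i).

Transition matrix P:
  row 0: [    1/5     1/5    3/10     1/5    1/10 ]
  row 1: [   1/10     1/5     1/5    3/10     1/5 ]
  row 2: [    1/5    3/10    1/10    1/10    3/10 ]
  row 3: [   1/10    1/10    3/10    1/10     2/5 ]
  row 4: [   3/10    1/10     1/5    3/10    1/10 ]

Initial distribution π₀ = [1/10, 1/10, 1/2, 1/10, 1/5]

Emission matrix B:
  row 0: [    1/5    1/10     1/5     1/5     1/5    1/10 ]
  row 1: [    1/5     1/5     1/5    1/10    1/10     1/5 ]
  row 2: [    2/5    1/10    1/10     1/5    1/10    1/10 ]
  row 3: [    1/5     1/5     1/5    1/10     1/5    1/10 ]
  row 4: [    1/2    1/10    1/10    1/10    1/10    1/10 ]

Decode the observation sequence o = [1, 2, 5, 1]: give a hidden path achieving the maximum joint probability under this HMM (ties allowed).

path = [2, 1, 1, 3]

t=0: δ = [1.000e-02, 2.000e-02, 5.000e-02, 2.000e-02, 2.000e-02]  (obs o_0=1)
t=1: δ = [2.000e-03, 3.000e-03, 6.000e-04, 1.200e-03, 1.500e-03]  ψ = [2, 2, 3, 1, 2]  (obs o_1=2)
t=2: δ = [4.500e-05, 1.200e-04, 6.000e-05, 9.000e-05, 6.000e-05]  ψ = [4, 1, 0, 1, 1]  (obs o_2=5)
t=3: δ = [1.800e-06, 4.800e-06, 2.700e-06, 7.200e-06, 3.600e-06]  ψ = [4, 1, 3, 1, 3]  (obs o_3=1)
backtrack: best end state = 3; path = [2, 1, 1, 3]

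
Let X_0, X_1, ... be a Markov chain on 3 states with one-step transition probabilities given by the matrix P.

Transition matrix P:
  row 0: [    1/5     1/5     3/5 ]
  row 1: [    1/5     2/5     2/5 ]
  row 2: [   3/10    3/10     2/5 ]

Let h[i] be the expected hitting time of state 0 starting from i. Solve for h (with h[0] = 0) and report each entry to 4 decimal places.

First-step conditioning: h[0] = 0; for i ≠ 0, h[i] = 1 + Σ_k P[i][k]·h[k].
  h[1] = 1 + 2/5·h[1] + 2/5·h[2]
  h[2] = 1 + 3/10·h[1] + 2/5·h[2]
Solving the 2×2 linear system over states ≠ 0 gives exactly h = [0, 25/6, 15/4] (h[0] = 0 is the target).

h = [0.0000, 4.1667, 3.7500]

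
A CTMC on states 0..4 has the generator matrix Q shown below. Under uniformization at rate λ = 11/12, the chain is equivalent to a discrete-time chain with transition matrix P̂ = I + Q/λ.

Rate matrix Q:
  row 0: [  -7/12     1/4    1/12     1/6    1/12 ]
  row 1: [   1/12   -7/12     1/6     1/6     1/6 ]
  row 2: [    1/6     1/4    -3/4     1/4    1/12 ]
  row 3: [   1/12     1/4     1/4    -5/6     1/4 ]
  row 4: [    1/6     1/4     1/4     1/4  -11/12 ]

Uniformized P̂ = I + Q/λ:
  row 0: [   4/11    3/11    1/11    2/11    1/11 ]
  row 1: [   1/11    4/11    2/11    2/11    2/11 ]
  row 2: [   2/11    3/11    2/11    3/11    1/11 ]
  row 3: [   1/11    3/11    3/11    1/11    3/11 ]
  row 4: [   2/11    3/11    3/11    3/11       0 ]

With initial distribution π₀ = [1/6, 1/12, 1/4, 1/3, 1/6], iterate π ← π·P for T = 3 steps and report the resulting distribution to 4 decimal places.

t=0: π = [0.1667, 0.0833, 0.2500, 0.3333, 0.1667]
t=1: π = [0.1742, 0.2803, 0.2121, 0.1894, 0.1439]
t=2: π = [0.1708, 0.2982, 0.1963, 0.1970, 0.1377]
t=3: π = [0.1679, 0.2998, 0.1967, 0.1943, 0.1413]

π = [0.1679, 0.2998, 0.1967, 0.1943, 0.1413]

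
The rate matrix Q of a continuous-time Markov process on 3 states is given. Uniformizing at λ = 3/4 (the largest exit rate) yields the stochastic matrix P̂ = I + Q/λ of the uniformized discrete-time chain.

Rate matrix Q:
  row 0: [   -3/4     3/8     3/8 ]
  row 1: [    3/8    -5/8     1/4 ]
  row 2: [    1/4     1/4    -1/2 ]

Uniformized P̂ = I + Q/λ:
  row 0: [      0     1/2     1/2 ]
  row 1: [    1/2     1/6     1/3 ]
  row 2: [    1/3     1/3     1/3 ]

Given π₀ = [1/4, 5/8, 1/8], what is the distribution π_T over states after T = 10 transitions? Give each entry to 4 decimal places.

π = [0.2909, 0.3273, 0.3818]

t=0: π = [0.2500, 0.6250, 0.1250]
t=1: π = [0.3542, 0.2708, 0.3750]
t=2: π = [0.2604, 0.3472, 0.3924]
t=3: π = [0.3044, 0.3189, 0.3767]
t=4: π = [0.2850, 0.3309, 0.3841]
t=5: π = [0.2935, 0.3257, 0.3808]
t=6: π = [0.2898, 0.3280, 0.3822]
t=7: π = [0.2914, 0.3270, 0.3816]
t=8: π = [0.2907, 0.3274, 0.3819]
t=9: π = [0.2910, 0.3272, 0.3818]
t=10: π = [0.2909, 0.3273, 0.3818]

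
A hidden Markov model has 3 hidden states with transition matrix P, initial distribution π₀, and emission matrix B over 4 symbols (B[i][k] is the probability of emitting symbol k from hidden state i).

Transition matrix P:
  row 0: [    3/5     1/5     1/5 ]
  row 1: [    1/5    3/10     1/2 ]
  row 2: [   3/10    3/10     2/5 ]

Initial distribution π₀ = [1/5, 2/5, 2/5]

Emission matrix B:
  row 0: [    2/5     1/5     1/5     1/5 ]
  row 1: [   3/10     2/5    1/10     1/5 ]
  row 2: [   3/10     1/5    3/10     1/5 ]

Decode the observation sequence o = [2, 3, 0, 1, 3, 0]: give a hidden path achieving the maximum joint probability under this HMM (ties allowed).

t=0: δ = [4.000e-02, 4.000e-02, 1.200e-01]  (obs o_0=2)
t=1: δ = [7.200e-03, 7.200e-03, 9.600e-03]  ψ = [2, 2, 2]  (obs o_1=3)
t=2: δ = [1.728e-03, 8.640e-04, 1.152e-03]  ψ = [0, 2, 2]  (obs o_2=0)
t=3: δ = [2.074e-04, 1.382e-04, 9.216e-05]  ψ = [0, 0, 2]  (obs o_3=1)
t=4: δ = [2.488e-05, 8.294e-06, 1.382e-05]  ψ = [0, 0, 1]  (obs o_4=3)
t=5: δ = [5.972e-06, 1.493e-06, 1.659e-06]  ψ = [0, 0, 2]  (obs o_5=0)
backtrack: best end state = 0; path = [2, 0, 0, 0, 0, 0]

path = [2, 0, 0, 0, 0, 0]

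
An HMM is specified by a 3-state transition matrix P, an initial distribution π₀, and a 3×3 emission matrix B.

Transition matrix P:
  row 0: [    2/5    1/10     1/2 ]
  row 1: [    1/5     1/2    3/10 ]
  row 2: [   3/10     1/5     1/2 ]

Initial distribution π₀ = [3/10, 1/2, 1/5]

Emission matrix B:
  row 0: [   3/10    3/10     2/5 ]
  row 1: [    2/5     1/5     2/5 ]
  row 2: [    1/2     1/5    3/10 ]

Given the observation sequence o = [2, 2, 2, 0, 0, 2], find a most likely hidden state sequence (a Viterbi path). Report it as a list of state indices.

path = [1, 1, 1, 1, 1, 1]

t=0: δ = [1.200e-01, 2.000e-01, 6.000e-02]  (obs o_0=2)
t=1: δ = [1.920e-02, 4.000e-02, 1.800e-02]  ψ = [0, 1, 0]  (obs o_1=2)
t=2: δ = [3.200e-03, 8.000e-03, 3.600e-03]  ψ = [1, 1, 1]  (obs o_2=2)
t=3: δ = [4.800e-04, 1.600e-03, 1.200e-03]  ψ = [1, 1, 1]  (obs o_3=0)
t=4: δ = [1.080e-04, 3.200e-04, 3.000e-04]  ψ = [2, 1, 2]  (obs o_4=0)
t=5: δ = [3.600e-05, 6.400e-05, 4.500e-05]  ψ = [2, 1, 2]  (obs o_5=2)
backtrack: best end state = 1; path = [1, 1, 1, 1, 1, 1]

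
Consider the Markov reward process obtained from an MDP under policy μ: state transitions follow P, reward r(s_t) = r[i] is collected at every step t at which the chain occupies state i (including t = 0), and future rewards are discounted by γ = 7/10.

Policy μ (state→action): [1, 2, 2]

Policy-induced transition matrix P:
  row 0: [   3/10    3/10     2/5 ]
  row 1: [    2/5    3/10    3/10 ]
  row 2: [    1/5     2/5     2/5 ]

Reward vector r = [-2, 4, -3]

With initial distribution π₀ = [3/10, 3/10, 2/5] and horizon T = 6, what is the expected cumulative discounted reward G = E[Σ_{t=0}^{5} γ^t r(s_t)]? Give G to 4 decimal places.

t=0: π = [0.3000, 0.3000, 0.4000], E[r] = -0.6000, γ^t·E[r] = -0.600000, running G = -0.600000
t=1: π = [0.2900, 0.3400, 0.3700], E[r] = -0.3300, γ^t·E[r] = -0.231000, running G = -0.831000
t=2: π = [0.2970, 0.3370, 0.3660], E[r] = -0.3440, γ^t·E[r] = -0.168560, running G = -0.999560
t=3: π = [0.2971, 0.3366, 0.3663], E[r] = -0.3467, γ^t·E[r] = -0.118918, running G = -1.118478
t=4: π = [0.2970, 0.3366, 0.3663], E[r] = -0.3466, γ^t·E[r] = -0.083209, running G = -1.201687
t=5: π = [0.2970, 0.3366, 0.3663], E[r] = -0.3465, γ^t·E[r] = -0.058242, running G = -1.259929

G = -1.2599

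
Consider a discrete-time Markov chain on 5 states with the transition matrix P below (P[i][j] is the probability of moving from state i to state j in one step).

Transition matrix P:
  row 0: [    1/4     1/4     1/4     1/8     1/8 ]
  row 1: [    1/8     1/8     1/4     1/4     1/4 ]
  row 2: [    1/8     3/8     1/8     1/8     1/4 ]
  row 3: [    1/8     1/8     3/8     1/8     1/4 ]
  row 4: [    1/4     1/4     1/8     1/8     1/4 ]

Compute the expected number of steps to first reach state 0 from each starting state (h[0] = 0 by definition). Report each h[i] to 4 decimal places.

h = [0.0000, 6.4000, 6.4000, 6.4000, 5.6000]

First-step conditioning: h[0] = 0; for i ≠ 0, h[i] = 1 + Σ_k P[i][k]·h[k].
  h[1] = 1 + 1/8·h[1] + 1/4·h[2] + 1/4·h[3] + 1/4·h[4]
  h[2] = 1 + 3/8·h[1] + 1/8·h[2] + 1/8·h[3] + 1/4·h[4]
  h[3] = 1 + 1/8·h[1] + 3/8·h[2] + 1/8·h[3] + 1/4·h[4]
  h[4] = 1 + 1/4·h[1] + 1/8·h[2] + 1/8·h[3] + 1/4·h[4]
Solving the 4×4 linear system over states ≠ 0 gives exactly h = [0, 32/5, 32/5, 32/5, 28/5] (h[0] = 0 is the target).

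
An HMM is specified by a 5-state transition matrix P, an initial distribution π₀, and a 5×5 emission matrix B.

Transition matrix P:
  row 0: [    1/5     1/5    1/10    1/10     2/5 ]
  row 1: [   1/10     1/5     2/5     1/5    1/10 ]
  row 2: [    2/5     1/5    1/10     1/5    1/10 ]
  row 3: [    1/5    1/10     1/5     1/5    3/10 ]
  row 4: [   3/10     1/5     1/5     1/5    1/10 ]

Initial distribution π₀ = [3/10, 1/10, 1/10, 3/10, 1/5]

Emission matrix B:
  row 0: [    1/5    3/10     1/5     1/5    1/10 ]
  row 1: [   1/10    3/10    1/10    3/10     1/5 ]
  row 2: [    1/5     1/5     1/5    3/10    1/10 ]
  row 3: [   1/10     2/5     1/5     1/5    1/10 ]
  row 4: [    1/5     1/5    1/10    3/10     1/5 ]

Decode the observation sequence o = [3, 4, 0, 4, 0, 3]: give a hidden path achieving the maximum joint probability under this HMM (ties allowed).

path = [0, 4, 0, 4, 0, 4]

t=0: δ = [6.000e-02, 3.000e-02, 3.000e-02, 6.000e-02, 6.000e-02]  (obs o_0=3)
t=1: δ = [1.800e-03, 2.400e-03, 1.200e-03, 1.200e-03, 4.800e-03]  ψ = [4, 0, 1, 3, 0]  (obs o_1=4)
t=2: δ = [2.880e-04, 9.600e-05, 1.920e-04, 9.600e-05, 1.440e-04]  ψ = [4, 4, 1, 4, 0]  (obs o_2=0)
t=3: δ = [7.680e-06, 1.152e-05, 3.840e-06, 3.840e-06, 2.304e-05]  ψ = [2, 0, 1, 2, 0]  (obs o_3=4)
t=4: δ = [1.382e-06, 4.608e-07, 9.216e-07, 4.608e-07, 6.144e-07]  ψ = [4, 4, 1, 4, 0]  (obs o_4=0)
t=5: δ = [7.373e-08, 8.294e-08, 5.530e-08, 3.686e-08, 1.659e-07]  ψ = [2, 0, 1, 2, 0]  (obs o_5=3)
backtrack: best end state = 4; path = [0, 4, 0, 4, 0, 4]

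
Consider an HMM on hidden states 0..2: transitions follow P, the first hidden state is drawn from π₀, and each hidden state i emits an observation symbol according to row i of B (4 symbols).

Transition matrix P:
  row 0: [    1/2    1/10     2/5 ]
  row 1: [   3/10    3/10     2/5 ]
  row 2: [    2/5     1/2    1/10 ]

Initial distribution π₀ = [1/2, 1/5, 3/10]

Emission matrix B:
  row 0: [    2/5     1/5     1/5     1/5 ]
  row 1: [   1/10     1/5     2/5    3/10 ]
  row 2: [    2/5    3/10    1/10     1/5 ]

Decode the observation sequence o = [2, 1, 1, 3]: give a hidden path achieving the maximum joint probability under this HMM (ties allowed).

t=0: δ = [1.000e-01, 8.000e-02, 3.000e-02]  (obs o_0=2)
t=1: δ = [1.000e-02, 4.800e-03, 1.200e-02]  ψ = [0, 1, 0]  (obs o_1=1)
t=2: δ = [1.000e-03, 1.200e-03, 1.200e-03]  ψ = [0, 2, 0]  (obs o_2=1)
t=3: δ = [1.000e-04, 1.800e-04, 9.600e-05]  ψ = [0, 2, 1]  (obs o_3=3)
backtrack: best end state = 1; path = [0, 0, 2, 1]

path = [0, 0, 2, 1]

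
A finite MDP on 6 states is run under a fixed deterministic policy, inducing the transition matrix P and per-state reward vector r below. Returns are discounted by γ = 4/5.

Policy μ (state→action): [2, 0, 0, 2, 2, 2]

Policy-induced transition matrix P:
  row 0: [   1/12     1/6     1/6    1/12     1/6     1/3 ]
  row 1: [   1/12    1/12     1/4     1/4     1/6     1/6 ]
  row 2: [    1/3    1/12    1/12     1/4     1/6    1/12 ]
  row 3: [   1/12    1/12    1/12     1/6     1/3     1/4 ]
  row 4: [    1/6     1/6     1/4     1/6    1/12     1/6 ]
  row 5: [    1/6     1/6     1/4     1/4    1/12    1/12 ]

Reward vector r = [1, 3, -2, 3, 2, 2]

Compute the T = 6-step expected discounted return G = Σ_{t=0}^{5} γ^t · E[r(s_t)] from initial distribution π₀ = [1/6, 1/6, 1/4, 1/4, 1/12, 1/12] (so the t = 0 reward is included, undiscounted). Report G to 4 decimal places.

G = 5.2314

t=0: π = [0.1667, 0.1667, 0.2500, 0.2500, 0.0833, 0.0833], E[r] = 1.2500, γ^t·E[r] = 1.250000, running G = 1.250000
t=1: π = [0.1597, 0.1111, 0.1528, 0.1944, 0.1944, 0.1875], E[r] = 1.5347, γ^t·E[r] = 1.227778, running G = 2.477778
t=2: π = [0.1534, 0.1285, 0.1788, 0.1910, 0.1672, 0.1811], E[r] = 1.4508, γ^t·E[r] = 0.928519, running G = 3.406296
t=3: π = [0.1571, 0.1251, 0.1756, 0.1946, 0.1695, 0.1781], E[r] = 1.4603, γ^t·E[r] = 0.747679, running G = 4.153975
t=4: π = [0.1562, 0.1254, 0.1752, 0.1935, 0.1701, 0.1796], E[r] = 1.4618, γ^t·E[r] = 0.598760, running G = 4.752736
t=5: π = [0.1563, 0.1255, 0.1755, 0.1937, 0.1698, 0.1793], E[r] = 1.4607, γ^t·E[r] = 0.478656, running G = 5.231392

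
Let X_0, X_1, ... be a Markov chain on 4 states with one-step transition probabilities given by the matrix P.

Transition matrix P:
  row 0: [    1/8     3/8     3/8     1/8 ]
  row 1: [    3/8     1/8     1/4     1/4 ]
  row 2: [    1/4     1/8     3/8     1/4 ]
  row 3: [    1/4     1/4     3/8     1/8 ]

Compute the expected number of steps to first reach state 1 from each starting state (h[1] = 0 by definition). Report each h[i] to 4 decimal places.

First-step conditioning: h[1] = 0; for i ≠ 1, h[i] = 1 + Σ_k P[i][k]·h[k].
  h[0] = 1 + 1/8·h[0] + 3/8·h[2] + 1/8·h[3]
  h[2] = 1 + 1/4·h[0] + 3/8·h[2] + 1/4·h[3]
  h[3] = 1 + 1/4·h[0] + 3/8·h[2] + 1/8·h[3]
Solving the 3×3 linear system over states ≠ 1 gives exactly h = [512/133, 0, 648/133, 576/133] (h[1] = 0 is the target).

h = [3.8496, 0.0000, 4.8722, 4.3308]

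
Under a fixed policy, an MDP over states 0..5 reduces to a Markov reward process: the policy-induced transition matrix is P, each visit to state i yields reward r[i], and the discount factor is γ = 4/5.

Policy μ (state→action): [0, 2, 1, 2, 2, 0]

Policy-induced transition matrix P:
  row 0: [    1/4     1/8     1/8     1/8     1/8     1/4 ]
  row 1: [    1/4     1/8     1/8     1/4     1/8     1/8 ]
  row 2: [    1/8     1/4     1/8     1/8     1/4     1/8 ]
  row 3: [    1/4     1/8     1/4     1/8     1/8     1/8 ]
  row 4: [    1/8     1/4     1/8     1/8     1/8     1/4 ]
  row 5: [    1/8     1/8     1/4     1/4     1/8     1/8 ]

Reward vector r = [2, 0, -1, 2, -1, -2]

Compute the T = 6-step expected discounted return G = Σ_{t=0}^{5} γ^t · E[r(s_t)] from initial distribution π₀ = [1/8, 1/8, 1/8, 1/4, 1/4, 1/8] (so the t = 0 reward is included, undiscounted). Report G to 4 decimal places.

G = 0.2780

t=0: π = [0.1250, 0.1250, 0.1250, 0.2500, 0.2500, 0.1250], E[r] = 0.1250, γ^t·E[r] = 0.125000, running G = 0.125000
t=1: π = [0.1875, 0.1719, 0.1719, 0.1563, 0.1406, 0.1719], E[r] = 0.0313, γ^t·E[r] = 0.025000, running G = 0.150000
t=2: π = [0.1895, 0.1641, 0.1660, 0.1680, 0.1465, 0.1660], E[r] = 0.0703, γ^t·E[r] = 0.045000, running G = 0.195000
t=3: π = [0.1902, 0.1641, 0.1667, 0.1663, 0.1458, 0.1670], E[r] = 0.0664, γ^t·E[r] = 0.034000, running G = 0.229000
t=4: π = [0.1901, 0.1641, 0.1667, 0.1664, 0.1458, 0.1670], E[r] = 0.0664, γ^t·E[r] = 0.027200, running G = 0.256200
t=5: π = [0.1901, 0.1641, 0.1667, 0.1664, 0.1458, 0.1670], E[r] = 0.0664, γ^t·E[r] = 0.021761, running G = 0.277961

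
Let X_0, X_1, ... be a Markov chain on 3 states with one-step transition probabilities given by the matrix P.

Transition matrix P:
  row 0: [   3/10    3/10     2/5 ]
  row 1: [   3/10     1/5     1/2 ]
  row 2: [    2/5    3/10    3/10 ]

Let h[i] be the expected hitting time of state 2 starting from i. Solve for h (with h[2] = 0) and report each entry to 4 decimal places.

h = [2.3404, 2.1277, 0.0000]

First-step conditioning: h[2] = 0; for i ≠ 2, h[i] = 1 + Σ_k P[i][k]·h[k].
  h[0] = 1 + 3/10·h[0] + 3/10·h[1]
  h[1] = 1 + 3/10·h[0] + 1/5·h[1]
Solving the 2×2 linear system over states ≠ 2 gives exactly h = [110/47, 100/47, 0] (h[2] = 0 is the target).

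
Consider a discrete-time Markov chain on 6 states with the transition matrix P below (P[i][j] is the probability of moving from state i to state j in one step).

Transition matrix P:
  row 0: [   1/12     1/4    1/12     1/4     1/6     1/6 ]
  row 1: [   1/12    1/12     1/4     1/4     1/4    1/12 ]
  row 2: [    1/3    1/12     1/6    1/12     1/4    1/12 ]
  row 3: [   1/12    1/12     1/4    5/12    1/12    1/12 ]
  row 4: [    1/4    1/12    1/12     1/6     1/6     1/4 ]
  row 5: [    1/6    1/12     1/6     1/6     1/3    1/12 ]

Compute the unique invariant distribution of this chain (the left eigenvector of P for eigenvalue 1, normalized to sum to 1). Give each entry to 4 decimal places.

π = [0.1674, 0.1112, 0.1656, 0.2348, 0.1917, 0.1292]

Balance equations π_j = Σ_i π_i·P[i][j]:
  π_0 = 1/12·π_0 + 1/12·π_1 + 1/3·π_2 + 1/12·π_3 + 1/4·π_4 + 1/6·π_5
  π_1 = 1/4·π_0 + 1/12·π_1 + 1/12·π_2 + 1/12·π_3 + 1/12·π_4 + 1/12·π_5
  π_2 = 1/12·π_0 + 1/4·π_1 + 1/6·π_2 + 1/4·π_3 + 1/12·π_4 + 1/6·π_5
  π_3 = 1/4·π_0 + 1/4·π_1 + 1/12·π_2 + 5/12·π_3 + 1/6·π_4 + 1/6·π_5
  π_4 = 1/6·π_0 + 1/4·π_1 + 1/4·π_2 + 1/12·π_3 + 1/6·π_4 + 1/3·π_5
  normalize: π_0 + π_1 + π_2 + π_3 + π_4 + π_5 = 1
Solving the linear system gives exactly π = [1036/6187, 2753/24748, 5122/30935, 29053/123740, 11861/61870, 3998/30935].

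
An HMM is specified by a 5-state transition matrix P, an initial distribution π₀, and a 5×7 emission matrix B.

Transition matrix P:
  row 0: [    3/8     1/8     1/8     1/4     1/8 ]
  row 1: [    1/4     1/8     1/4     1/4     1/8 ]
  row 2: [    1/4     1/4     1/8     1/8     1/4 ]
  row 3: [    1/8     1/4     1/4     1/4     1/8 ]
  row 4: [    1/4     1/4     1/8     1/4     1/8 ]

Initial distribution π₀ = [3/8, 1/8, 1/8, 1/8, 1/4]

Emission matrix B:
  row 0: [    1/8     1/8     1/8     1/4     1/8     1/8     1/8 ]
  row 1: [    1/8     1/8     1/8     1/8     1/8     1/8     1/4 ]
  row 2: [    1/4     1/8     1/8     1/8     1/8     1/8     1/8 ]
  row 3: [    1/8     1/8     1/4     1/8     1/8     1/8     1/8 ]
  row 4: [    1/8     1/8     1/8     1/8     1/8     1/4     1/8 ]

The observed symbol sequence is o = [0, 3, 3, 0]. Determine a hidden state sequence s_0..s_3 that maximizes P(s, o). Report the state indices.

path = [0, 0, 0, 0]

t=0: δ = [4.688e-02, 1.562e-02, 3.125e-02, 1.562e-02, 3.125e-02]  (obs o_0=0)
t=1: δ = [4.395e-03, 9.766e-04, 7.324e-04, 1.465e-03, 9.766e-04]  ψ = [0, 2, 0, 0, 2]  (obs o_1=3)
t=2: δ = [4.120e-04, 6.866e-05, 6.866e-05, 1.373e-04, 6.866e-05]  ψ = [0, 0, 0, 0, 0]  (obs o_2=3)
t=3: δ = [1.931e-05, 6.437e-06, 1.287e-05, 1.287e-05, 6.437e-06]  ψ = [0, 0, 0, 0, 0]  (obs o_3=0)
backtrack: best end state = 0; path = [0, 0, 0, 0]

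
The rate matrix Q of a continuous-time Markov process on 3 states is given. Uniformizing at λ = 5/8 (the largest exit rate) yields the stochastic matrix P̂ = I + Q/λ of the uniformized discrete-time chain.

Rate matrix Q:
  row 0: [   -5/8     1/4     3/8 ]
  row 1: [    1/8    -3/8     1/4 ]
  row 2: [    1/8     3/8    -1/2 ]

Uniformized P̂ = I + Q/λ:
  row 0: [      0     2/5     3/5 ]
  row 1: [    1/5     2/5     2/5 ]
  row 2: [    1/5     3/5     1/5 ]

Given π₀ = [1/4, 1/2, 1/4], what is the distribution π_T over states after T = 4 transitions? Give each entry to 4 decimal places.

π = [0.1668, 0.4728, 0.3604]

t=0: π = [0.2500, 0.5000, 0.2500]
t=1: π = [0.1500, 0.4500, 0.4000]
t=2: π = [0.1700, 0.4800, 0.3500]
t=3: π = [0.1660, 0.4700, 0.3640]
t=4: π = [0.1668, 0.4728, 0.3604]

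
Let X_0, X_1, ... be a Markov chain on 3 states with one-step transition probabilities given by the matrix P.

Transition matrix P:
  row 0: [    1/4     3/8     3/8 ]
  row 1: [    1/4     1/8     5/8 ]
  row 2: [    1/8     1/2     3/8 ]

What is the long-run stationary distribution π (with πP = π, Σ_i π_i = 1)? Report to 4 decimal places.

Balance equations π_j = Σ_i π_i·P[i][j]:
  π_0 = 1/4·π_0 + 1/4·π_1 + 1/8·π_2
  π_1 = 3/8·π_0 + 1/8·π_1 + 1/2·π_2
  normalize: π_0 + π_1 + π_2 = 1
Solving the linear system gives exactly π = [5/26, 9/26, 6/13].

π = [0.1923, 0.3462, 0.4615]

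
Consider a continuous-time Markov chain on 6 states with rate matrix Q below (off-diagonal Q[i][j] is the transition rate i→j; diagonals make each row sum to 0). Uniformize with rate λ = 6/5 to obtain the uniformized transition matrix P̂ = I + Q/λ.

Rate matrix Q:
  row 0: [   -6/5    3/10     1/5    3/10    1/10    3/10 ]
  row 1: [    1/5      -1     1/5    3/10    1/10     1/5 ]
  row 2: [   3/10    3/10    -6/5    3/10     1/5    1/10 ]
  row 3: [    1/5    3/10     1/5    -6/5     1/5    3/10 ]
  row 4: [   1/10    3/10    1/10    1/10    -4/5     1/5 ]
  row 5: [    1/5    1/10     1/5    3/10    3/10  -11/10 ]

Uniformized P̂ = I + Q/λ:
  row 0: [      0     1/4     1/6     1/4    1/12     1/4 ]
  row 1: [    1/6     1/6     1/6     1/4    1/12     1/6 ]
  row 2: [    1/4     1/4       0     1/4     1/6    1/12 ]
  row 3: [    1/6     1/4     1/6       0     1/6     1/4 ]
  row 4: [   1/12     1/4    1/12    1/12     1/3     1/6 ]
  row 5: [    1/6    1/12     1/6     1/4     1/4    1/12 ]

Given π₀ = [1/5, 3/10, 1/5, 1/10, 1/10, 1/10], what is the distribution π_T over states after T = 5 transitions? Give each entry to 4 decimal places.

π = [0.1391, 0.2049, 0.1298, 0.1758, 0.1824, 0.1680]

t=0: π = [0.2000, 0.3000, 0.2000, 0.1000, 0.1000, 0.1000]
t=1: π = [0.1417, 0.2083, 0.1250, 0.2083, 0.1500, 0.1667]
t=2: π = [0.1410, 0.2049, 0.1333, 0.1729, 0.1764, 0.1715]
t=3: π = [0.1396, 0.2043, 0.1297, 0.1774, 0.1815, 0.1674]
t=4: π = [0.1391, 0.2051, 0.1299, 0.1754, 0.1822, 0.1683]
t=5: π = [0.1391, 0.2049, 0.1298, 0.1758, 0.1824, 0.1680]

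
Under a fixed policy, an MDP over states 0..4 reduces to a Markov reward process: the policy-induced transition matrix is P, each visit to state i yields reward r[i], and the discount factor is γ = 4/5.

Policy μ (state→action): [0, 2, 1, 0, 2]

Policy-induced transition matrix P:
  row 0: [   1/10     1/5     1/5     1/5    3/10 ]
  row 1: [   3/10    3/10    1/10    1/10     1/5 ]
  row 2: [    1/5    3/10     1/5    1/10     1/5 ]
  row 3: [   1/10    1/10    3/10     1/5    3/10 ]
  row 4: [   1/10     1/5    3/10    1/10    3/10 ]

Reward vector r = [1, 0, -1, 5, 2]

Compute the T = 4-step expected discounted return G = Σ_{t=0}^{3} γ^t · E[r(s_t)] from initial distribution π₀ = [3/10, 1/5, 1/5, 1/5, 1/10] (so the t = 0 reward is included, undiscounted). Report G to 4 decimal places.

t=0: π = [0.3000, 0.2000, 0.2000, 0.2000, 0.1000], E[r] = 1.3000, γ^t·E[r] = 1.300000, running G = 1.300000
t=1: π = [0.1600, 0.2200, 0.2100, 0.1500, 0.2600], E[r] = 1.2200, γ^t·E[r] = 0.976000, running G = 2.276000
t=2: π = [0.1650, 0.2280, 0.2190, 0.1310, 0.2570], E[r] = 1.1150, γ^t·E[r] = 0.713600, running G = 2.989600
t=3: π = [0.1675, 0.2316, 0.2160, 0.1296, 0.2553], E[r] = 1.1101, γ^t·E[r] = 0.568371, running G = 3.557971

G = 3.5580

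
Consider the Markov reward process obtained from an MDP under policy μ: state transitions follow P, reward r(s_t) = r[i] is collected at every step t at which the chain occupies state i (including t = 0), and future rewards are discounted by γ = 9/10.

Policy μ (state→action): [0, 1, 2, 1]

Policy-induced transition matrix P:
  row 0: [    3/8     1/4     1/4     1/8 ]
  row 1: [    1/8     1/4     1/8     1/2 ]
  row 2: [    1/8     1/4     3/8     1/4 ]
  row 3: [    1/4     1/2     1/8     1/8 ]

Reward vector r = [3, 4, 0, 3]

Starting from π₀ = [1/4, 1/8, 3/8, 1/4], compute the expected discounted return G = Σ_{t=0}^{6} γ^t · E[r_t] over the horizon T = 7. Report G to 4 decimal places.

t=0: π = [0.2500, 0.1250, 0.3750, 0.2500], E[r] = 2.0000, γ^t·E[r] = 2.000000, running G = 2.000000
t=1: π = [0.2188, 0.3125, 0.2500, 0.2188], E[r] = 2.5625, γ^t·E[r] = 2.306250, running G = 4.306250
t=2: π = [0.2070, 0.3047, 0.2148, 0.2734], E[r] = 2.6602, γ^t·E[r] = 2.154727, running G = 6.460977
t=3: π = [0.2109, 0.3184, 0.2046, 0.2661], E[r] = 2.7046, γ^t·E[r] = 1.971646, running G = 8.432623
t=4: π = [0.2110, 0.3165, 0.2025, 0.2700], E[r] = 2.7090, γ^t·E[r] = 1.777365, running G = 10.209987
t=5: π = [0.2115, 0.3175, 0.2020, 0.2690], E[r] = 2.7115, γ^t·E[r] = 1.601101, running G = 11.811089
t=6: π = [0.2115, 0.3173, 0.2019, 0.2693], E[r] = 2.7114, γ^t·E[r] = 1.440970, running G = 13.252059

G = 13.2521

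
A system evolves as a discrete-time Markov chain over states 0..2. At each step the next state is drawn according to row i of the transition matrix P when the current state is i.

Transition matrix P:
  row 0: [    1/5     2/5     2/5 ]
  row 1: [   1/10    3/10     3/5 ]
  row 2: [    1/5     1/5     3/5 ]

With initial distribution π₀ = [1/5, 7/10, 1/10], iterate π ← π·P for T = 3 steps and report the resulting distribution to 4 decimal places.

t=0: π = [0.2000, 0.7000, 0.1000]
t=1: π = [0.1300, 0.3100, 0.5600]
t=2: π = [0.1690, 0.2570, 0.5740]
t=3: π = [0.1743, 0.2595, 0.5662]

π = [0.1743, 0.2595, 0.5662]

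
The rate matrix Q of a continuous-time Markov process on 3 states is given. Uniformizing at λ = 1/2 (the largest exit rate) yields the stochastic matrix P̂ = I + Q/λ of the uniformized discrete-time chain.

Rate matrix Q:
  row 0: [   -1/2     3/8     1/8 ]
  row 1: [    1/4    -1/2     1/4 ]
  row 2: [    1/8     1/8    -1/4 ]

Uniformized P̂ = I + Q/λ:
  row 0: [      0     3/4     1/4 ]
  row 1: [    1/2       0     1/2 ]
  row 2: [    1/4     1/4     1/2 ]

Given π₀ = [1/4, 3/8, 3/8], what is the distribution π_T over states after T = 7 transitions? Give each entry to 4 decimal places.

t=0: π = [0.2500, 0.3750, 0.3750]
t=1: π = [0.2813, 0.2813, 0.4375]
t=2: π = [0.2500, 0.3203, 0.4297]
t=3: π = [0.2676, 0.2949, 0.4375]
t=4: π = [0.2568, 0.3101, 0.4331]
t=5: π = [0.2633, 0.3009, 0.4358]
t=6: π = [0.2594, 0.3064, 0.4342]
t=7: π = [0.2618, 0.3031, 0.4352]

π = [0.2618, 0.3031, 0.4352]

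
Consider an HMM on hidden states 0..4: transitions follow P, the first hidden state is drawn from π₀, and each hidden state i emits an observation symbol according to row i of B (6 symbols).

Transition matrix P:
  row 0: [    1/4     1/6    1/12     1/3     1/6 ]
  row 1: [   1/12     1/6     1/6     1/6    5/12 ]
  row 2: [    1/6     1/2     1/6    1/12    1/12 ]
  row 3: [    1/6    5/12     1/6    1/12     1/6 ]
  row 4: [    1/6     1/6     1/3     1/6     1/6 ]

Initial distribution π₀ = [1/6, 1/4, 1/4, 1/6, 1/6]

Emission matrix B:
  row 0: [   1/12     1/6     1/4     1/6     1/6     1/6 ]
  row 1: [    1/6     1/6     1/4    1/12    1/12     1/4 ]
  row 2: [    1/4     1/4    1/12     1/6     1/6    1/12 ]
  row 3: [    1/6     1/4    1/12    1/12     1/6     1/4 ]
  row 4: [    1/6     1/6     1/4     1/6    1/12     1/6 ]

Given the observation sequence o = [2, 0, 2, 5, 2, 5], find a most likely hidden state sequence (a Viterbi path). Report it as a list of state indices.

t=0: δ = [4.167e-02, 6.250e-02, 2.083e-02, 1.389e-02, 4.167e-02]  (obs o_0=2)
t=1: δ = [8.681e-04, 1.736e-03, 3.472e-03, 2.315e-03, 4.340e-03]  ψ = [0, 1, 4, 0, 1]  (obs o_1=0)
t=2: δ = [1.808e-04, 4.340e-04, 1.206e-04, 6.028e-05, 1.808e-04]  ψ = [4, 2, 4, 4, 1]  (obs o_2=2)
t=3: δ = [7.535e-06, 1.808e-05, 6.028e-06, 1.808e-05, 3.014e-05]  ψ = [0, 1, 1, 1, 1]  (obs o_3=5)
t=4: δ = [1.256e-06, 1.884e-06, 8.372e-07, 4.186e-07, 1.884e-06]  ψ = [4, 3, 4, 4, 1]  (obs o_4=2)
t=5: δ = [5.233e-08, 1.047e-07, 5.233e-08, 1.047e-07, 1.308e-07]  ψ = [0, 2, 4, 0, 1]  (obs o_5=5)
backtrack: best end state = 4; path = [4, 2, 1, 3, 1, 4]

path = [4, 2, 1, 3, 1, 4]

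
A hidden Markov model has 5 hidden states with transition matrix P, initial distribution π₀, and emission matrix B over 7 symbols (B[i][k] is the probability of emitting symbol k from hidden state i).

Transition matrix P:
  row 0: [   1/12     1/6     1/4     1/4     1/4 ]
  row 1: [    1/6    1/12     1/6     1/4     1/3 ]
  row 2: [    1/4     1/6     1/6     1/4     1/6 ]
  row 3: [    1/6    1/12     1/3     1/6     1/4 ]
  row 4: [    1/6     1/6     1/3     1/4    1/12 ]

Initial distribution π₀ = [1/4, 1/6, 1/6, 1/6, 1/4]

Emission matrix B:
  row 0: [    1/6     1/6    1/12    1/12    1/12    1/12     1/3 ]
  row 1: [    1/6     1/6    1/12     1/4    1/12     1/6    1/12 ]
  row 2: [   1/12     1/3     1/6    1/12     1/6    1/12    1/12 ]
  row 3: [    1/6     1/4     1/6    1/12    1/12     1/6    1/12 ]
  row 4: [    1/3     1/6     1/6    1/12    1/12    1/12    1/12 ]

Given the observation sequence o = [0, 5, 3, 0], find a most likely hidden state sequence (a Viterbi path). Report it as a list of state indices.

path = [4, 2, 1, 4]

t=0: δ = [4.167e-02, 2.778e-02, 1.389e-02, 2.778e-02, 8.333e-02]  (obs o_0=0)
t=1: δ = [1.157e-03, 2.315e-03, 2.315e-03, 3.472e-03, 8.681e-04]  ψ = [4, 4, 4, 4, 0]  (obs o_1=5)
t=2: δ = [4.823e-05, 9.645e-05, 9.645e-05, 4.823e-05, 7.234e-05]  ψ = [2, 2, 3, 1, 3]  (obs o_2=3)
t=3: δ = [4.019e-06, 2.679e-06, 2.009e-06, 4.019e-06, 1.072e-05]  ψ = [2, 2, 4, 1, 1]  (obs o_3=0)
backtrack: best end state = 4; path = [4, 2, 1, 4]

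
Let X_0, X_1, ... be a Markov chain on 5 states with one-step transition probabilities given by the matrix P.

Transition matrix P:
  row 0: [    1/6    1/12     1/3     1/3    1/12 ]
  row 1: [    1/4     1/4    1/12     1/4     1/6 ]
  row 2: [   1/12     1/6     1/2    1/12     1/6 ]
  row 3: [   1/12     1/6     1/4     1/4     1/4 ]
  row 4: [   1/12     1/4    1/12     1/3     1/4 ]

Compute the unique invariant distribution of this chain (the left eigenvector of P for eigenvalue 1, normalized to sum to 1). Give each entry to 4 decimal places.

Balance equations π_j = Σ_i π_i·P[i][j]:
  π_0 = 1/6·π_0 + 1/4·π_1 + 1/12·π_2 + 1/12·π_3 + 1/12·π_4
  π_1 = 1/12·π_0 + 1/4·π_1 + 1/6·π_2 + 1/6·π_3 + 1/4·π_4
  π_2 = 1/3·π_0 + 1/12·π_1 + 1/2·π_2 + 1/4·π_3 + 1/12·π_4
  π_3 = 1/3·π_0 + 1/4·π_1 + 1/12·π_2 + 1/4·π_3 + 1/3·π_4
  normalize: π_0 + π_1 + π_2 + π_3 + π_4 = 1
Solving the linear system gives exactly π = [235/1879, 353/1879, 494/1879, 437/1879, 360/1879].

π = [0.1251, 0.1879, 0.2629, 0.2326, 0.1916]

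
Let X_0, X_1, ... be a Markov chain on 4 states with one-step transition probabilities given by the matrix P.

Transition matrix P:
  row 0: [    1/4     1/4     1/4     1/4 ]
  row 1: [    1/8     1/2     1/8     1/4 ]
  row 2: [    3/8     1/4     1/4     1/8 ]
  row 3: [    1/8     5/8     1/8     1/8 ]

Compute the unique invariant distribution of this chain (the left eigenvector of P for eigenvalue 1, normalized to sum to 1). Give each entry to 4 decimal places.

π = [0.1915, 0.4350, 0.1702, 0.2033]

Balance equations π_j = Σ_i π_i·P[i][j]:
  π_0 = 1/4·π_0 + 1/8·π_1 + 3/8·π_2 + 1/8·π_3
  π_1 = 1/4·π_0 + 1/2·π_1 + 1/4·π_2 + 5/8·π_3
  π_2 = 1/4·π_0 + 1/8·π_1 + 1/4·π_2 + 1/8·π_3
  normalize: π_0 + π_1 + π_2 + π_3 = 1
Solving the linear system gives exactly π = [9/47, 184/423, 8/47, 86/423].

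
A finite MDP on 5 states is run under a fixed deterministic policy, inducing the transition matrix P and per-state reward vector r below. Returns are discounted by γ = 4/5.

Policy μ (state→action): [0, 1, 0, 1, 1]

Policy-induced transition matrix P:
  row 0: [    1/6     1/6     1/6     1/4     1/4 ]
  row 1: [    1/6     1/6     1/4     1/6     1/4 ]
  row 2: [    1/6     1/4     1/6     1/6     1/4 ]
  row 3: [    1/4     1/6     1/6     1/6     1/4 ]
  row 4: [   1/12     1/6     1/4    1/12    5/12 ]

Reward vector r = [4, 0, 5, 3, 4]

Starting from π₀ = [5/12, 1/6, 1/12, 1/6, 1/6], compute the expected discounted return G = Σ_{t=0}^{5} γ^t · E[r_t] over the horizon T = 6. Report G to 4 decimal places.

t=0: π = [0.4167, 0.1667, 0.0833, 0.1667, 0.1667], E[r] = 3.2500, γ^t·E[r] = 3.250000, running G = 3.250000
t=1: π = [0.1667, 0.1736, 0.1944, 0.1875, 0.2778], E[r] = 3.3125, γ^t·E[r] = 2.650000, running G = 5.900000
t=2: π = [0.1591, 0.1829, 0.2043, 0.1574, 0.2963], E[r] = 3.3154, γ^t·E[r] = 2.121852, running G = 8.021852
t=3: π = [0.1551, 0.1837, 0.2066, 0.1552, 0.2994], E[r] = 3.3166, γ^t·E[r] = 1.698099, running G = 9.719951
t=4: π = [0.1547, 0.1839, 0.2069, 0.1546, 0.2999], E[r] = 3.3167, γ^t·E[r] = 1.358540, running G = 11.078491
t=5: π = [0.1546, 0.1839, 0.2070, 0.1546, 0.3000], E[r] = 3.3168, γ^t·E[r] = 1.086842, running G = 12.165332

G = 12.1653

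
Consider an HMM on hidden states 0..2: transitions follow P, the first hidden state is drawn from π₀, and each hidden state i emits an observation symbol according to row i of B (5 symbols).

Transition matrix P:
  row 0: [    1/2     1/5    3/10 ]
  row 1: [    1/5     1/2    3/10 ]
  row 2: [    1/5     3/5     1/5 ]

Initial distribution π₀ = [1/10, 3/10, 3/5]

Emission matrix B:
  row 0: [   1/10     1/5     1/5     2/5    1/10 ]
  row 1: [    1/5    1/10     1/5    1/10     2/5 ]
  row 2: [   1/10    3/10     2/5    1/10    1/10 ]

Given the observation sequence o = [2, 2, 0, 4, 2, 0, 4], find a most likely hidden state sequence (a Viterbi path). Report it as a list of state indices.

t=0: δ = [2.000e-02, 6.000e-02, 2.400e-01]  (obs o_0=2)
t=1: δ = [9.600e-03, 2.880e-02, 1.920e-02]  ψ = [2, 2, 2]  (obs o_1=2)
t=2: δ = [5.760e-04, 2.880e-03, 8.640e-04]  ψ = [1, 1, 1]  (obs o_2=0)
t=3: δ = [5.760e-05, 5.760e-04, 8.640e-05]  ψ = [1, 1, 1]  (obs o_3=4)
t=4: δ = [2.304e-05, 5.760e-05, 6.912e-05]  ψ = [1, 1, 1]  (obs o_4=2)
t=5: δ = [1.382e-06, 8.294e-06, 1.728e-06]  ψ = [2, 2, 1]  (obs o_5=0)
t=6: δ = [1.659e-07, 1.659e-06, 2.488e-07]  ψ = [1, 1, 1]  (obs o_6=4)
backtrack: best end state = 1; path = [2, 1, 1, 1, 2, 1, 1]

path = [2, 1, 1, 1, 2, 1, 1]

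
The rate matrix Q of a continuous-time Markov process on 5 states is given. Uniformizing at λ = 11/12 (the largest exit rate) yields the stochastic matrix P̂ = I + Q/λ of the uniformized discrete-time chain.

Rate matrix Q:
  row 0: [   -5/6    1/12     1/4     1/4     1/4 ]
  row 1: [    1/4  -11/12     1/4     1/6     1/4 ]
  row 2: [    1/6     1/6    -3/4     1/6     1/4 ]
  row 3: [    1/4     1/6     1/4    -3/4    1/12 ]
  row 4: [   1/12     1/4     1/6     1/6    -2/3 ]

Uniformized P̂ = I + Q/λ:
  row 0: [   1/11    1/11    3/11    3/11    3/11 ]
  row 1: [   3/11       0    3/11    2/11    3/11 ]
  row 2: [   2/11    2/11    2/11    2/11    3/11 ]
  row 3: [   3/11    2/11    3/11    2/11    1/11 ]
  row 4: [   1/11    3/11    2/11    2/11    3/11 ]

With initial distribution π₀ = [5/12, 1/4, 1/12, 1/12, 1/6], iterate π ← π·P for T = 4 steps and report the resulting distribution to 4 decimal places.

π = [0.1762, 0.1588, 0.2302, 0.1980, 0.2368]

t=0: π = [0.4167, 0.2500, 0.0833, 0.0833, 0.1667]
t=1: π = [0.1591, 0.1136, 0.2500, 0.2197, 0.2576]
t=2: π = [0.1742, 0.1701, 0.2266, 0.1963, 0.2328]
t=3: π = [0.1781, 0.1562, 0.2310, 0.1977, 0.2370]
t=4: π = [0.1762, 0.1588, 0.2302, 0.1980, 0.2368]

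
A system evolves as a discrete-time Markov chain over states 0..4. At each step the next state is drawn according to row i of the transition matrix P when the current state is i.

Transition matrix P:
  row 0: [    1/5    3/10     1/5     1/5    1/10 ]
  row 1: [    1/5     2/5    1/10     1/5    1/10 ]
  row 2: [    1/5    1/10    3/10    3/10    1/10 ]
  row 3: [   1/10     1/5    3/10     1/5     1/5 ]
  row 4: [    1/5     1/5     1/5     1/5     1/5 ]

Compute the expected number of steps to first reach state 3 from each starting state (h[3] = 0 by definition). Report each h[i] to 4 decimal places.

First-step conditioning: h[3] = 0; for i ≠ 3, h[i] = 1 + Σ_k P[i][k]·h[k].
  h[0] = 1 + 1/5·h[0] + 3/10·h[1] + 1/5·h[2] + 1/10·h[4]
  h[1] = 1 + 1/5·h[0] + 2/5·h[1] + 1/10·h[2] + 1/10·h[4]
  h[2] = 1 + 1/5·h[0] + 1/10·h[1] + 3/10·h[2] + 1/10·h[4]
  h[4] = 1 + 1/5·h[0] + 1/5·h[1] + 1/5·h[2] + 1/5·h[4]
Solving the 4×4 linear system over states ≠ 3 gives exactly h = [3555/779, 3600/779, 3150/779, 0, 3550/779] (h[3] = 0 is the target).

h = [4.5635, 4.6213, 4.0436, 0.0000, 4.5571]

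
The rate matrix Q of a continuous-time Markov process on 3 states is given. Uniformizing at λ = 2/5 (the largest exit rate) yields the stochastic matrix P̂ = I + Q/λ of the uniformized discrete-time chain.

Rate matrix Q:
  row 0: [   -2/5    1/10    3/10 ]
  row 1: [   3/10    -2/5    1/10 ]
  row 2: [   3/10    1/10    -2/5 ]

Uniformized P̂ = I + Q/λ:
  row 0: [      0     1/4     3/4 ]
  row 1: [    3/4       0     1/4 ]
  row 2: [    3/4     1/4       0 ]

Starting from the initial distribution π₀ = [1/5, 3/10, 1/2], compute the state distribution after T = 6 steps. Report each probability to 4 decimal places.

π = [0.3879, 0.2000, 0.4121]

t=0: π = [0.2000, 0.3000, 0.5000]
t=1: π = [0.6000, 0.1750, 0.2250]
t=2: π = [0.3000, 0.2063, 0.4938]
t=3: π = [0.5250, 0.1984, 0.2766]
t=4: π = [0.3563, 0.2004, 0.4434]
t=5: π = [0.4828, 0.1999, 0.3173]
t=6: π = [0.3879, 0.2000, 0.4121]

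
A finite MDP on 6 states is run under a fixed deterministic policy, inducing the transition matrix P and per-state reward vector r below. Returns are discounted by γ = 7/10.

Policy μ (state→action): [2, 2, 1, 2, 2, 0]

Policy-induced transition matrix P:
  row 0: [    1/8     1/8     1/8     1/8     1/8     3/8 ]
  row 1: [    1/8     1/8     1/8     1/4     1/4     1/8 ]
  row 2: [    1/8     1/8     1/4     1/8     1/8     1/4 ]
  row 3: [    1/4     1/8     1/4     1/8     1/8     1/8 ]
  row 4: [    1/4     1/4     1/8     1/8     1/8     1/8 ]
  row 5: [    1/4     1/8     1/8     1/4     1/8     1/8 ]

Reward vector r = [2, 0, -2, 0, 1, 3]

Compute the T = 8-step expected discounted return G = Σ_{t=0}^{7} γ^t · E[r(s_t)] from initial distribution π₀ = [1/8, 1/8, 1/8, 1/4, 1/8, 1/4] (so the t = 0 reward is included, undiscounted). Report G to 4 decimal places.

G = 2.4812

t=0: π = [0.1250, 0.1250, 0.1250, 0.2500, 0.1250, 0.2500], E[r] = 0.8750, γ^t·E[r] = 0.875000, running G = 0.875000
t=1: π = [0.2031, 0.1406, 0.1719, 0.1719, 0.1406, 0.1719], E[r] = 0.7188, γ^t·E[r] = 0.503125, running G = 1.378125
t=2: π = [0.1855, 0.1426, 0.1680, 0.1641, 0.1426, 0.1973], E[r] = 0.7695, γ^t·E[r] = 0.377070, running G = 1.755195
t=3: π = [0.1880, 0.1428, 0.1665, 0.1675, 0.1428, 0.1924], E[r] = 0.7629, γ^t·E[r] = 0.261688, running G = 2.016884
t=4: π = [0.1878, 0.1429, 0.1667, 0.1669, 0.1429, 0.1928], E[r] = 0.7635, γ^t·E[r] = 0.183306, running G = 2.200190
t=5: π = [0.1878, 0.1429, 0.1667, 0.1670, 0.1429, 0.1928], E[r] = 0.7635, γ^t·E[r] = 0.128320, running G = 2.328510
t=6: π = [0.1878, 0.1429, 0.1667, 0.1670, 0.1429, 0.1928], E[r] = 0.7635, γ^t·E[r] = 0.089822, running G = 2.418332
t=7: π = [0.1878, 0.1429, 0.1667, 0.1670, 0.1429, 0.1928], E[r] = 0.7635, γ^t·E[r] = 0.062876, running G = 2.481208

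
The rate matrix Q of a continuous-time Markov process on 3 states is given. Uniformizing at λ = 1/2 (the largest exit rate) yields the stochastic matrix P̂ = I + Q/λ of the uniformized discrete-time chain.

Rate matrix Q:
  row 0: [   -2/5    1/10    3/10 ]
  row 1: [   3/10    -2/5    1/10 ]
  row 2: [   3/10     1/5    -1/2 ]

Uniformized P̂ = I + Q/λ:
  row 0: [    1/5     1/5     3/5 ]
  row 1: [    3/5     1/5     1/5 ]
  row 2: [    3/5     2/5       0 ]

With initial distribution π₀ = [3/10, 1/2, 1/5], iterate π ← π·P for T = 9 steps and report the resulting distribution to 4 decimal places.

π = [0.4286, 0.2619, 0.3095]

t=0: π = [0.3000, 0.5000, 0.2000]
t=1: π = [0.4800, 0.2400, 0.2800]
t=2: π = [0.4080, 0.2560, 0.3360]
t=3: π = [0.4368, 0.2672, 0.2960]
t=4: π = [0.4253, 0.2592, 0.3155]
t=5: π = [0.4299, 0.2631, 0.3070]
t=6: π = [0.4280, 0.2614, 0.3106]
t=7: π = [0.4288, 0.2621, 0.3091]
t=8: π = [0.4285, 0.2618, 0.3097]
t=9: π = [0.4286, 0.2619, 0.3095]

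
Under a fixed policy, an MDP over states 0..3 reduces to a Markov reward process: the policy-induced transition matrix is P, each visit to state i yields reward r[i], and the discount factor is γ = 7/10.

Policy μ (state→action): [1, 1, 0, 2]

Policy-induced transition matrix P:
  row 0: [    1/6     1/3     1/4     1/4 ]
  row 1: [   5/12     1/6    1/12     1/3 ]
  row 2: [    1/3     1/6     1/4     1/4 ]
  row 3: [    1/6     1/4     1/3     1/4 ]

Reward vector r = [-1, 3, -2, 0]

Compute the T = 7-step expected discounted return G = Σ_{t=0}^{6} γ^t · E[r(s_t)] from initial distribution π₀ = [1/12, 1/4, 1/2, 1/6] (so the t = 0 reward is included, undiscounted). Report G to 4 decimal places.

t=0: π = [0.0833, 0.2500, 0.5000, 0.1667], E[r] = -0.3333, γ^t·E[r] = -0.333333, running G = -0.333333
t=1: π = [0.3125, 0.1944, 0.2222, 0.2708], E[r] = -0.1736, γ^t·E[r] = -0.121528, running G = -0.454861
t=2: π = [0.2523, 0.2413, 0.2402, 0.2662], E[r] = -0.0087, γ^t·E[r] = -0.004253, running G = -0.459115
t=3: π = [0.2670, 0.2309, 0.2320, 0.2701], E[r] = -0.0382, γ^t·E[r] = -0.013117, running G = -0.472232
t=4: π = [0.2631, 0.2337, 0.2340, 0.2692], E[r] = -0.0301, γ^t·E[r] = -0.007218, running G = -0.479450
t=5: π = [0.2641, 0.2329, 0.2335, 0.2695], E[r] = -0.0322, γ^t·E[r] = -0.005418, running G = -0.484868
t=6: π = [0.2638, 0.2331, 0.2336, 0.2694], E[r] = -0.0317, γ^t·E[r] = -0.003726, running G = -0.488594

G = -0.4886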